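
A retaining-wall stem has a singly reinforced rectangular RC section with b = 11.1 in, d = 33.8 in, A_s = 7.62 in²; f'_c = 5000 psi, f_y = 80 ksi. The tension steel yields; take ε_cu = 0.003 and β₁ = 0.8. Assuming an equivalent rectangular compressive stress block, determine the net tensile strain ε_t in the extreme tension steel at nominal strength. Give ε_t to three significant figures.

ε_t ≈ 0.00328

a = A_s f_y/(0.85 f'_c b) = 12.922 in.
β₁ = 0.8, so c = a/β₁ = 12.922/0.8 = 16.153 in.
From the linear strain diagram with ε_cu = 0.003: ε_t = 0.003 (d − c)/c = 0.003 × (33.8 − 16.153)/16.153 = 0.00328.
ε_t < 0.004 — the section is over-reinforced for flexure under ACI limits.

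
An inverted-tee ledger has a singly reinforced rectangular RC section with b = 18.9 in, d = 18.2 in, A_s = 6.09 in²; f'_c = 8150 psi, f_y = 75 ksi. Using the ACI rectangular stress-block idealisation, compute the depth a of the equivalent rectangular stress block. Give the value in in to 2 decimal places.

a ≈ 3.49 in

T = A_s f_y = 6.09 × 75 = 456.75 kips.
a = T/(0.85 f'_c b) = 456.75/(0.85 × 8.15 × 18.9) = 3.49 in.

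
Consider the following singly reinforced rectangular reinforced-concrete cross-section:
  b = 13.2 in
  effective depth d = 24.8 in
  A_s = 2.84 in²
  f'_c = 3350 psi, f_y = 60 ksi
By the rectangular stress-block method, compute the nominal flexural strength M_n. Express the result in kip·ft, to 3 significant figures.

T = A_s f_y = 2.84 × 60 = 170.4 kips.
a = T/(0.85 f'_c b) = 170.4/(0.85 × 3.35 × 13.2) = 4.533 in.
M_n = T(d − a/2) = 170.4 × (24.8 − 2.2665) = 3839.7 kip·in = 3839.7/12 = 319.98 kip·ft.

M_n ≈ 320 kip·ft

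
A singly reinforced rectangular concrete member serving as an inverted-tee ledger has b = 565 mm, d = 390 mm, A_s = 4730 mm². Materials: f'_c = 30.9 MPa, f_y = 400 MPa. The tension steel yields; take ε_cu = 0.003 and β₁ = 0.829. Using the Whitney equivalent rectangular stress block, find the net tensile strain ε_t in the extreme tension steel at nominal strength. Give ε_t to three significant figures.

ε_t ≈ 0.00461

a = A_s f_y/(0.85 f'_c b) = 127.50 mm.
β₁ = 0.829, so c = a/β₁ = 127.50/0.829 = 153.80 mm.
From the linear strain diagram with ε_cu = 0.003: ε_t = 0.003 (d − c)/c = 0.003 × (390 − 153.80)/153.80 = 0.00461.
ε_t is between 0.004 and 0.005 — transition zone.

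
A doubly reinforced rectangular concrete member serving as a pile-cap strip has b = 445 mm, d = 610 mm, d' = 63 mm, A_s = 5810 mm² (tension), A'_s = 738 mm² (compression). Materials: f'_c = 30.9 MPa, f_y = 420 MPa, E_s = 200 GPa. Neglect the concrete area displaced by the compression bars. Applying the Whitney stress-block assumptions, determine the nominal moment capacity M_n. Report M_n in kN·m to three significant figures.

M_n ≈ 1270 kN·m

Assume both tension and compression steel yield.
Net tension couple steel: A_s − A'_s = 5072 mm².
a = (A_s − A'_s) f_y / (0.85 f'_c b) = 2130240/(0.85 × 30.9 × 445) = 182.26 mm.
c = a/β₁ = 182.26/0.829 = 219.86 mm; ε'_s = 0.003(c − d')/c = 0.0021 ≥ f_y/E_s = 0.0021, so compression steel does yield.
M_n = (A_s − A'_s) f_y (d − a/2) + A'_s f_y (d − d') = [2130240 × (610 − 91.13) + 309960 × (610 − 63)] × 10⁻⁶ = 1105.32 + 169.55 = 1274.87 kN·m.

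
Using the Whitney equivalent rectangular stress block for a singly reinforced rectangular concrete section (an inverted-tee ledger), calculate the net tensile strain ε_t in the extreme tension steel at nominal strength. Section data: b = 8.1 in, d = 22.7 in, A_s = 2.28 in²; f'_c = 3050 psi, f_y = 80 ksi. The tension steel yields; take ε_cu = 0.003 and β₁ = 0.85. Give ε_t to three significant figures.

a = A_s f_y/(0.85 f'_c b) = 8.686 in.
β₁ = 0.85, so c = a/β₁ = 8.686/0.85 = 10.219 in.
From the linear strain diagram with ε_cu = 0.003: ε_t = 0.003 (d − c)/c = 0.003 × (22.7 − 10.219)/10.219 = 0.00366.
ε_t < 0.004 — the section is over-reinforced for flexure under ACI limits.

ε_t ≈ 0.00366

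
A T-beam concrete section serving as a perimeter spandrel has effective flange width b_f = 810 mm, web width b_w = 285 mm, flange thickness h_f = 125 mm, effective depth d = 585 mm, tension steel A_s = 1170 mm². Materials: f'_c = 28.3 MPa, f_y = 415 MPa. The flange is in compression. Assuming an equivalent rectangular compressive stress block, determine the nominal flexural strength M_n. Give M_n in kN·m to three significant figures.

M_n ≈ 278 kN·m

Tension: T = A_s f_y = 1170 × 415 = 485550 N.
Try a within the flange: a = T/(0.85 f'_c b_f) = 485550/(0.85 × 28.3 × 810) = 24.92 mm.
Since a = 24.92 ≤ h_f = 125 mm, the stress block lies entirely in the flange; analyse as a rectangular beam of width b_f.
M_n = T(d − a/2) = 485550 × (585 − 12.46) = 278.00 × 10⁶ N·mm.
M_n = 278.00 kN·m.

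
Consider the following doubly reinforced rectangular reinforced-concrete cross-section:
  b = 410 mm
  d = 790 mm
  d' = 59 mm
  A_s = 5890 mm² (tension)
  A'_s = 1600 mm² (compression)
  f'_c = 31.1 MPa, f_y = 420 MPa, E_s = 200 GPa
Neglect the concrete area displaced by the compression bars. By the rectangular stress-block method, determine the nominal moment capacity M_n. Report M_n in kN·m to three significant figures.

M_n ≈ 1760 kN·m

Assume both tension and compression steel yield.
Net tension couple steel: A_s − A'_s = 4290 mm².
a = (A_s − A'_s) f_y / (0.85 f'_c b) = 1801800/(0.85 × 31.1 × 410) = 166.24 mm.
c = a/β₁ = 166.24/0.828 = 200.77 mm; ε'_s = 0.003(c − d')/c = 0.0021 ≥ f_y/E_s = 0.0021, so compression steel does yield.
M_n = (A_s − A'_s) f_y (d − a/2) + A'_s f_y (d − d') = [1801800 × (790 − 83.12) + 672000 × (790 − 59)] × 10⁻⁶ = 1273.66 + 491.23 = 1764.89 kN·m.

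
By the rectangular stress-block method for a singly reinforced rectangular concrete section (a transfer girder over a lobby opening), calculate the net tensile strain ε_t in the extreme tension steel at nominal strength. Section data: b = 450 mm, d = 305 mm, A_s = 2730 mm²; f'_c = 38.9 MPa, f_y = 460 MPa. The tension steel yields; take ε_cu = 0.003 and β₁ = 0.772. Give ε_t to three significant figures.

ε_t ≈ 0.00537

a = A_s f_y/(0.85 f'_c b) = 84.40 mm.
β₁ = 0.772, so c = a/β₁ = 84.40/0.772 = 109.33 mm.
From the linear strain diagram with ε_cu = 0.003: ε_t = 0.003 (d − c)/c = 0.003 × (305 − 109.33)/109.33 = 0.00537.
Since ε_t ≥ 0.005, the section is tension-controlled.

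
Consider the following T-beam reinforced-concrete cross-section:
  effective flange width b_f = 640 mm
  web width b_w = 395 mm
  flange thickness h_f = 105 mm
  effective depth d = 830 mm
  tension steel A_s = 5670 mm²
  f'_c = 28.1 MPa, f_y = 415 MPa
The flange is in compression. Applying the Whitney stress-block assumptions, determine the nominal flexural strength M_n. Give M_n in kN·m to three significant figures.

Tension: T = A_s f_y = 5670 × 415 = 2353050 N.
Try a within the flange: a = T/(0.85 f'_c b_f) = 2353050/(0.85 × 28.1 × 640) = 153.93 mm.
a = 153.93 > h_f = 105 mm: the block extends into the web. Split into flange-overhang and web parts.
C_f = 0.85 f'_c (b_f − b_w) h_f = 0.85 × 28.1 × (640 − 395) × 105 = 614442 N.
Remaining web compression depth: a_w = (T − C_f)/(0.85 f'_c b_w) = (2353050 − 614442)/(0.85 × 28.1 × 395) = 184.28 mm.
M_n = C_f(d − h_f/2) + (T − C_f)(d − a_w/2) = 614442 × (830 − 52.5) + 1738608 × (830 − 92.14) = 477.73 + 1282.85 = 1760.58 × 10⁶ N·mm.
M_n = 1760.58 kN·m.

M_n ≈ 1760 kN·m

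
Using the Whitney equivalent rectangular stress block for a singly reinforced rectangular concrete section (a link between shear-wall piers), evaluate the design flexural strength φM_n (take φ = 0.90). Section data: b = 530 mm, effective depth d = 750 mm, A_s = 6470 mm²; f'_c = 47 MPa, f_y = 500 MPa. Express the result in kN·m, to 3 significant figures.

T = A_s f_y = 6470 × 500 = 3235000 N = 3235 kN.
From C = T: a = T/(0.85 f'_c b) = 3235000/(0.85 × 47 × 530) = 152.79 mm.
M_n = T(d − a/2) = 3235 kN × (750 − 76.395) mm = 2179.11 kN·m.
φM_n = 0.90 × 2179.11 = 1961.20 kN·m.

φM_n ≈ 1960 kN·m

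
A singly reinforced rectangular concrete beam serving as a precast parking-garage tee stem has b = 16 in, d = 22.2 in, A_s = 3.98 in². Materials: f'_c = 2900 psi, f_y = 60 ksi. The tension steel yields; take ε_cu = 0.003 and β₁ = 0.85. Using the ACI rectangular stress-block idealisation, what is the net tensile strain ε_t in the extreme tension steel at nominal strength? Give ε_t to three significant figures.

a = A_s f_y/(0.85 f'_c b) = 6.055 in.
β₁ = 0.85, so c = a/β₁ = 6.055/0.85 = 7.124 in.
From the linear strain diagram with ε_cu = 0.003: ε_t = 0.003 (d − c)/c = 0.003 × (22.2 − 7.124)/7.124 = 0.00635.
Since ε_t ≥ 0.005, the section is tension-controlled.

ε_t ≈ 0.00635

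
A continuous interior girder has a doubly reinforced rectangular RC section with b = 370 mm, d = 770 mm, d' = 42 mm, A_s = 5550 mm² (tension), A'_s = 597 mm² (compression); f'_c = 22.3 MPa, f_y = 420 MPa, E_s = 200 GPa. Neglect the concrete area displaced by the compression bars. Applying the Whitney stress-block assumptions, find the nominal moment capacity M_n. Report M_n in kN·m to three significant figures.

M_n ≈ 1480 kN·m

Assume both tension and compression steel yield.
Net tension couple steel: A_s − A'_s = 4953 mm².
a = (A_s − A'_s) f_y / (0.85 f'_c b) = 2080260/(0.85 × 22.3 × 370) = 296.61 mm.
c = a/β₁ = 296.61/0.85 = 348.95 mm; ε'_s = 0.003(c − d')/c = 0.0026 ≥ f_y/E_s = 0.0021, so compression steel does yield.
M_n = (A_s − A'_s) f_y (d − a/2) + A'_s f_y (d − d') = [2080260 × (770 − 148.305) + 250740 × (770 − 42)] × 10⁻⁶ = 1293.29 + 182.54 = 1475.83 kN·m.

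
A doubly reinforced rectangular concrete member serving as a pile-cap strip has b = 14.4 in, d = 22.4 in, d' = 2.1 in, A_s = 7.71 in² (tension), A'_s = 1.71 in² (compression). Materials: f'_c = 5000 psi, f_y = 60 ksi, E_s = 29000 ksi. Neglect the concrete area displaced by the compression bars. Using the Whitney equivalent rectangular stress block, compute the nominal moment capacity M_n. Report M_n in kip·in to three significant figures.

M_n ≈ 9090 kip·in

Assume both steels yield.
a = (A_s − A'_s) f_y/(0.85 f'_c b) = (7.71 − 1.71) × 60/(0.85 × 5 × 14.4) = 5.882 in.
c = a/β₁ = 5.882/0.8 = 7.353 in; ε'_s = 0.003(c − d')/c = 0.0021 ≥ ε_y = 0.0021, so the compression steel yields.
M_n = (A_s − A'_s) f_y (d − a/2) + A'_s f_y (d − d') = 360 × (22.4 − 2.941) + 102.6 × (22.4 − 2.1) = 7005.2 + 2082.8 = 9088.0 kip·in.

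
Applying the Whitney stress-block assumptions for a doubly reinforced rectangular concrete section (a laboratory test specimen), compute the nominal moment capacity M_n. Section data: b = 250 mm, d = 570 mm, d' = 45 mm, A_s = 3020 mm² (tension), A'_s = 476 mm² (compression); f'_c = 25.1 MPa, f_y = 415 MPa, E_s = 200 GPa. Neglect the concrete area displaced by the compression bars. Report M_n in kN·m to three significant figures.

Assume both tension and compression steel yield.
Net tension couple steel: A_s − A'_s = 2544 mm².
a = (A_s − A'_s) f_y / (0.85 f'_c b) = 1055760/(0.85 × 25.1 × 250) = 197.94 mm.
c = a/β₁ = 197.94/0.85 = 232.87 mm; ε'_s = 0.003(c − d')/c = 0.0024 ≥ f_y/E_s = 0.0021, so compression steel does yield.
M_n = (A_s − A'_s) f_y (d − a/2) + A'_s f_y (d − d') = [1055760 × (570 − 98.97) + 197540 × (570 − 45)] × 10⁻⁶ = 497.29 + 103.71 = 601.00 kN·m.

M_n ≈ 601 kN·m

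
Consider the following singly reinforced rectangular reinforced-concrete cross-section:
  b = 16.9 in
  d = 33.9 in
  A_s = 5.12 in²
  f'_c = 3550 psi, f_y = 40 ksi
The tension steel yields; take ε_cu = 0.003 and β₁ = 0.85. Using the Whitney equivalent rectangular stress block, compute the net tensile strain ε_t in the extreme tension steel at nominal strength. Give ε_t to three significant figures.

ε_t ≈ 0.0185

a = A_s f_y/(0.85 f'_c b) = 4.016 in.
β₁ = 0.85, so c = a/β₁ = 4.016/0.85 = 4.725 in.
From the linear strain diagram with ε_cu = 0.003: ε_t = 0.003 (d − c)/c = 0.003 × (33.9 − 4.725)/4.725 = 0.0185.
Since ε_t ≥ 0.005, the section is tension-controlled.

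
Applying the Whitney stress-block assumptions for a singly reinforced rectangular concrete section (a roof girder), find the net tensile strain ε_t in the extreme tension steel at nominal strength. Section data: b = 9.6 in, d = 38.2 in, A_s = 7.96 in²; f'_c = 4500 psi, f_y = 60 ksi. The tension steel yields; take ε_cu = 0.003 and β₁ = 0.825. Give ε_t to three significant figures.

ε_t ≈ 0.00427

a = A_s f_y/(0.85 f'_c b) = 13.007 in.
β₁ = 0.825, so c = a/β₁ = 13.007/0.825 = 15.766 in.
From the linear strain diagram with ε_cu = 0.003: ε_t = 0.003 (d − c)/c = 0.003 × (38.2 − 15.766)/15.766 = 0.00427.
ε_t is between 0.004 and 0.005 — transition zone.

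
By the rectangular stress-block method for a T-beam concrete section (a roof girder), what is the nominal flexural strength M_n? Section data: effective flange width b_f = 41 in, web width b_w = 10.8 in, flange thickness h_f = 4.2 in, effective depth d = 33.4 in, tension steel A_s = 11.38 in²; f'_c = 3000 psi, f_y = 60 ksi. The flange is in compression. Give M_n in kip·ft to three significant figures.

M_n ≈ 1650 kip·ft

Tension: T = A_s f_y = 11.38 × 60 = 682.8 kips.
Try a within the flange: a = T/(0.85 f'_c b_f) = 682.8/(0.85 × 3 × 41) = 6.531 in.
a = 6.531 > h_f = 4.2 in: the block extends into the web. Split into flange-overhang and web parts.
C_f = 0.85 f'_c (b_f − b_w) h_f = 0.85 × 3 × (41 − 10.8) × 4.2 = 323.4 kips.
Remaining web compression depth: a_w = (T − C_f)/(0.85 f'_c b_w) = (682.8 − 323.4)/(0.85 × 3 × 10.8) = 13.050 in.
M_n = C_f(d − h_f/2) + (T − C_f)(d − a_w/2) = 323.4 × (33.4 − 2.1) + 359.4 × (33.4 − 6.525) = 10122.4 + 9658.9 = 19781.3 kip·in.
M_n = 19781.3/12 = 1648.44 kip·ft.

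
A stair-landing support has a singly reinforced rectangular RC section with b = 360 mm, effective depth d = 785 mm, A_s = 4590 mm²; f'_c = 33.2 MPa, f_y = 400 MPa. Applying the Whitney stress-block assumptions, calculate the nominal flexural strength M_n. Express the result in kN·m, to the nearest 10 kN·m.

T = A_s f_y = 4590 × 400 = 1836000 N = 1836 kN.
From C = T: a = T/(0.85 f'_c b) = 1836000/(0.85 × 33.2 × 360) = 180.72 mm.
M_n = T(d − a/2) = 1836 kN × (785 − 90.36) mm = 1275.36 kN·m.

M_n ≈ 1280 kN·m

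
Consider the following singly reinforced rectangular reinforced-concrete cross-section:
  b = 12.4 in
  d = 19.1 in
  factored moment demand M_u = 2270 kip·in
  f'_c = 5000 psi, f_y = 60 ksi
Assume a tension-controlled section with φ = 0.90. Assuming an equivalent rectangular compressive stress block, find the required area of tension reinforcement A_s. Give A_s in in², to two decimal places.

M_n = M_u/φ = 2270/0.90 = 2522.22 kip·in.
From M_n = 0.85 f'_c a b (d − a/2):
a = d − √(d² − 2M_n/(0.85 f'_c b)) = 19.1 − √(19.1² − 2 × 2522.22/(0.85 × 5 × 12.4)) = 2.696 in.
A_s = 0.85 f'_c a b / f_y = 0.85 × 5 × 2.696 × 12.4 / 60 = 2.368 in².

A_s ≈ 2.37 in²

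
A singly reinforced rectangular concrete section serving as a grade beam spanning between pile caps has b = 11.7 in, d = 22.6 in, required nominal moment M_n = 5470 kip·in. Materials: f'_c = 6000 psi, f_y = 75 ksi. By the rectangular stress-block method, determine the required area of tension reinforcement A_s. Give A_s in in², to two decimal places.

From M_n = 0.85 f'_c a b (d − a/2):
a = d − √(d² − 2M_n/(0.85 f'_c b)) = 22.6 − √(22.6² − 2 × 5470/(0.85 × 6 × 11.7)) = 4.505 in.
A_s = 0.85 f'_c a b / f_y = 0.85 × 6 × 4.505 × 11.7 / 75 = 3.584 in².

A_s ≈ 3.58 in²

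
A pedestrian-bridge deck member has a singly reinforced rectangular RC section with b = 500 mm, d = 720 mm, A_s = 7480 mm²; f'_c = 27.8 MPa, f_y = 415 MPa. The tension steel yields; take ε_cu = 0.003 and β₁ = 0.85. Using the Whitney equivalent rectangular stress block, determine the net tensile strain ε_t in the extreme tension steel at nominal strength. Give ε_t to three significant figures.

ε_t ≈ 0.00399

a = A_s f_y/(0.85 f'_c b) = 262.73 mm.
β₁ = 0.85, so c = a/β₁ = 262.73/0.85 = 309.09 mm.
From the linear strain diagram with ε_cu = 0.003: ε_t = 0.003 (d − c)/c = 0.003 × (720 − 309.09)/309.09 = 0.00399.
ε_t < 0.004 — the section is over-reinforced for flexure under ACI limits.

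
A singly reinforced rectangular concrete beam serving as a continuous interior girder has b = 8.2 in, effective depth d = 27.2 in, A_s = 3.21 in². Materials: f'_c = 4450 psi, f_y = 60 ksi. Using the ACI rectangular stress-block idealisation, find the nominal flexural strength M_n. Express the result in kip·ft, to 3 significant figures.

T = A_s f_y = 3.21 × 60 = 192.6 kips.
a = T/(0.85 f'_c b) = 192.6/(0.85 × 4.45 × 8.2) = 6.210 in.
M_n = T(d − a/2) = 192.6 × (27.2 − 3.105) = 4640.7 kip·in = 4640.7/12 = 386.73 kip·ft.

M_n ≈ 387 kip·ft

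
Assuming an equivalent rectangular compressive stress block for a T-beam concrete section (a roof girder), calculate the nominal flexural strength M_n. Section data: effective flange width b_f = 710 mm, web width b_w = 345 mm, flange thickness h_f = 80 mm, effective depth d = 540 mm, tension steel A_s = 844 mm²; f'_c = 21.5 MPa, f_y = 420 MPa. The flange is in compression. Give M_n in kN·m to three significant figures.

M_n ≈ 187 kN·m

Tension: T = A_s f_y = 844 × 420 = 354480 N.
Try a within the flange: a = T/(0.85 f'_c b_f) = 354480/(0.85 × 21.5 × 710) = 27.32 mm.
Since a = 27.32 ≤ h_f = 80 mm, the stress block lies entirely in the flange; analyse as a rectangular beam of width b_f.
M_n = T(d − a/2) = 354480 × (540 − 13.66) = 186.58 × 10⁶ N·mm.
M_n = 186.58 kN·m.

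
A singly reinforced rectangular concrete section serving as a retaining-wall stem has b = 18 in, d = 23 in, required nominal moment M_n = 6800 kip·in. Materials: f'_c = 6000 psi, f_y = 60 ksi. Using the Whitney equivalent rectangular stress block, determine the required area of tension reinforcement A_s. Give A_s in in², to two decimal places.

From M_n = 0.85 f'_c a b (d − a/2):
a = d − √(d² − 2M_n/(0.85 f'_c b)) = 23 − √(23² − 2 × 6800/(0.85 × 6 × 18)) = 3.485 in.
A_s = 0.85 f'_c a b / f_y = 0.85 × 6 × 3.485 × 18 / 60 = 5.332 in².

A_s ≈ 5.33 in²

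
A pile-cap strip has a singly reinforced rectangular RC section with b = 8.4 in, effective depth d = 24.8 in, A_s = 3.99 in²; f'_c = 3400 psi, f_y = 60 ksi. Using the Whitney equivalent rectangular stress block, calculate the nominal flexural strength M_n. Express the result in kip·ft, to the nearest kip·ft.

M_n ≈ 396 kip·ft

T = A_s f_y = 3.99 × 60 = 239.4 kips.
a = T/(0.85 f'_c b) = 239.4/(0.85 × 3.4 × 8.4) = 9.862 in.
M_n = T(d − a/2) = 239.4 × (24.8 − 4.931) = 4756.6 kip·in = 4756.6/12 = 396.38 kip·ft.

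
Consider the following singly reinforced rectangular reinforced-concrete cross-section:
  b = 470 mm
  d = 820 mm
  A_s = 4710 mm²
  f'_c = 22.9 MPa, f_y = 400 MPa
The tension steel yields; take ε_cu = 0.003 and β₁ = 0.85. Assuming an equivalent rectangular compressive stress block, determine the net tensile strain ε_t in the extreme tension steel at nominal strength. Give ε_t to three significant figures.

ε_t ≈ 0.00715

a = A_s f_y/(0.85 f'_c b) = 205.93 mm.
β₁ = 0.85, so c = a/β₁ = 205.93/0.85 = 242.27 mm.
From the linear strain diagram with ε_cu = 0.003: ε_t = 0.003 (d − c)/c = 0.003 × (820 − 242.27)/242.27 = 0.00715.
Since ε_t ≥ 0.005, the section is tension-controlled.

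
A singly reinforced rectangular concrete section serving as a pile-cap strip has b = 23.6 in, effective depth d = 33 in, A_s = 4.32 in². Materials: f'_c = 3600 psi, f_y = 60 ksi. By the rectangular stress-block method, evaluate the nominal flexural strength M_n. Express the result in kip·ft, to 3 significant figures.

M_n ≈ 674 kip·ft

T = A_s f_y = 4.32 × 60 = 259.2 kips.
a = T/(0.85 f'_c b) = 259.2/(0.85 × 3.6 × 23.6) = 3.589 in.
M_n = T(d − a/2) = 259.2 × (33 − 1.7945) = 8088.5 kip·in = 8088.5/12 = 674.04 kip·ft.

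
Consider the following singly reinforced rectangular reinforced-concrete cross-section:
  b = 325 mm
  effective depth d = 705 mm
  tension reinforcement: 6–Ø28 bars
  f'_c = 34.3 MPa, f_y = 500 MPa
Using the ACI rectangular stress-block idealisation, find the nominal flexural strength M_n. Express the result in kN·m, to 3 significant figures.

A_s = 6 × 616 = 3696 mm².
T = A_s f_y = 3696 × 500 = 1848000 N = 1848 kN.
From C = T: a = T/(0.85 f'_c b) = 1848000/(0.85 × 34.3 × 325) = 195.03 mm.
M_n = T(d − a/2) = 1848 kN × (705 − 97.515) mm = 1122.63 kN·m.

M_n ≈ 1120 kN·m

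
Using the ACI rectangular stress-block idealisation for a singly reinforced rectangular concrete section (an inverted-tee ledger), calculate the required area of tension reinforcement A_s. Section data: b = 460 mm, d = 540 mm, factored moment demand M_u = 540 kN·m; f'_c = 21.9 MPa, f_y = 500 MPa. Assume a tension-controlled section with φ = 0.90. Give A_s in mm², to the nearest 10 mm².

A_s ≈ 2580 mm²

M_n = M_u/φ = 540/0.90 = 600 kN·m.
With M_n = 0.85 f'_c a b (d − a/2), solve the quadratic for a:
a = d − √(d² − 2M_n/(0.85 f'_c b)) = 540 − √(540² − 2 × 600×10⁶/(0.85 × 21.9 × 460)) = 150.82 mm.
A_s = 0.85 f'_c a b / f_y = 0.85 × 21.9 × 150.82 × 460 / 500 = 2582.9 mm².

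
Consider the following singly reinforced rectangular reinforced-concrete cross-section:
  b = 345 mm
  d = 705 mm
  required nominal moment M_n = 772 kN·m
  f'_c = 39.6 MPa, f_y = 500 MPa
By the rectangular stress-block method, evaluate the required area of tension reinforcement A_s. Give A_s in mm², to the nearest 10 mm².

With M_n = 0.85 f'_c a b (d − a/2), solve the quadratic for a:
a = d − √(d² − 2M_n/(0.85 f'_c b)) = 705 − √(705² − 2 × 772×10⁶/(0.85 × 39.6 × 345)) = 101.62 mm.
A_s = 0.85 f'_c a b / f_y = 0.85 × 39.6 × 101.62 × 345 / 500 = 2360.2 mm².

A_s ≈ 2360 mm²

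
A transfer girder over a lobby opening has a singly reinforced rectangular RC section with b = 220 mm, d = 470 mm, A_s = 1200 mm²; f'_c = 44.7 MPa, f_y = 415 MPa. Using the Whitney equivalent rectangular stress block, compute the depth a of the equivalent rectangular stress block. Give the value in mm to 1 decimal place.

a ≈ 59.6 mm

T = A_s f_y = 1200 × 415 = 498000 N = 498 kN.
Setting C = 0.85 f'_c a b equal to T: a = 498000/(0.85 × 44.7 × 220) = 59.6 mm.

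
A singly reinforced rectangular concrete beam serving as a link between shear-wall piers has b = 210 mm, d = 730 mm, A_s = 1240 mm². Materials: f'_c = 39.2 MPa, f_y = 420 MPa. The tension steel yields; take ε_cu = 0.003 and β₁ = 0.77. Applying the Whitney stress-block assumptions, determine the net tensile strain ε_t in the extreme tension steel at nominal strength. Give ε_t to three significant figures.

a = A_s f_y/(0.85 f'_c b) = 74.43 mm.
β₁ = 0.77, so c = a/β₁ = 74.43/0.77 = 96.66 mm.
From the linear strain diagram with ε_cu = 0.003: ε_t = 0.003 (d − c)/c = 0.003 × (730 − 96.66)/96.66 = 0.0197.
Since ε_t ≥ 0.005, the section is tension-controlled.

ε_t ≈ 0.0197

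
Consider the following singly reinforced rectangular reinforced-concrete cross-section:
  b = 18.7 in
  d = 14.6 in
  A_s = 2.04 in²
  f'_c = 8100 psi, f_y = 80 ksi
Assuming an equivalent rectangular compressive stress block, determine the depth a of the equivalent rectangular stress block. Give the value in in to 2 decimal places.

T = A_s f_y = 2.04 × 80 = 163.2 kips.
a = T/(0.85 f'_c b) = 163.2/(0.85 × 8.1 × 18.7) = 1.27 in.

a ≈ 1.27 in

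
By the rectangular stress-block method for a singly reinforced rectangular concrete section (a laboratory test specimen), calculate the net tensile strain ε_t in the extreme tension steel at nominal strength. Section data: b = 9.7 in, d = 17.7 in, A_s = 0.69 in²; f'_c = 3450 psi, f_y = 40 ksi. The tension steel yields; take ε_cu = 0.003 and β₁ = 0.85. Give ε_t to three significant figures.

ε_t ≈ 0.0435

a = A_s f_y/(0.85 f'_c b) = 0.970 in.
β₁ = 0.85, so c = a/β₁ = 0.970/0.85 = 1.141 in.
From the linear strain diagram with ε_cu = 0.003: ε_t = 0.003 (d − c)/c = 0.003 × (17.7 − 1.141)/1.141 = 0.0435.
Since ε_t ≥ 0.005, the section is tension-controlled.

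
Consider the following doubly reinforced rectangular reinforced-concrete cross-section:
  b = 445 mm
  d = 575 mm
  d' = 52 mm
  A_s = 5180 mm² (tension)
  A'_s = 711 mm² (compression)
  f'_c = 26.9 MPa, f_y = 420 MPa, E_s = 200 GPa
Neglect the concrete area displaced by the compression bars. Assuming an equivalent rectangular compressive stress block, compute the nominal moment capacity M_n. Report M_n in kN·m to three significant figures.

Assume both tension and compression steel yield.
Net tension couple steel: A_s − A'_s = 4469 mm².
a = (A_s − A'_s) f_y / (0.85 f'_c b) = 1876980/(0.85 × 26.9 × 445) = 184.47 mm.
c = a/β₁ = 184.47/0.85 = 217.02 mm; ε'_s = 0.003(c − d')/c = 0.0023 ≥ f_y/E_s = 0.0021, so compression steel does yield.
M_n = (A_s − A'_s) f_y (d − a/2) + A'_s f_y (d − d') = [1876980 × (575 − 92.235) + 298620 × (575 − 52)] × 10⁻⁶ = 906.14 + 156.18 = 1062.32 kN·m.

M_n ≈ 1060 kN·m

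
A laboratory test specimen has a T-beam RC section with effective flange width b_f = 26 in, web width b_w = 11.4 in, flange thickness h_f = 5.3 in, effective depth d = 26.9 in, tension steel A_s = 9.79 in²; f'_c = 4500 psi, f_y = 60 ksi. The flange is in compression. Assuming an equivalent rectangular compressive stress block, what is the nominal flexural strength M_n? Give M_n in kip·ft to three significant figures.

M_n ≈ 1170 kip·ft

Tension: T = A_s f_y = 9.79 × 60 = 587.4 kips.
Try a within the flange: a = T/(0.85 f'_c b_f) = 587.4/(0.85 × 4.5 × 26) = 5.906 in.
a = 5.906 > h_f = 5.3 in: the block extends into the web. Split into flange-overhang and web parts.
C_f = 0.85 f'_c (b_f − b_w) h_f = 0.85 × 4.5 × (26 − 11.4) × 5.3 = 296.0 kips.
Remaining web compression depth: a_w = (T − C_f)/(0.85 f'_c b_w) = (587.4 − 296.0)/(0.85 × 4.5 × 11.4) = 6.683 in.
M_n = C_f(d − h_f/2) + (T − C_f)(d − a_w/2) = 296.0 × (26.9 − 2.65) + 291.4 × (26.9 − 3.3415) = 7178.0 + 6864.9 = 14042.9 kip·in.
M_n = 14042.9/12 = 1170.24 kip·ft.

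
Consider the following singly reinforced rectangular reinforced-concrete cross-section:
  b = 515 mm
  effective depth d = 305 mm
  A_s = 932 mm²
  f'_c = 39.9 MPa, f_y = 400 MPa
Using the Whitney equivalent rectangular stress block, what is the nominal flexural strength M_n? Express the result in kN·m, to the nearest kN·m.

M_n ≈ 110 kN·m

T = A_s f_y = 932 × 400 = 372800 N = 372.8 kN.
From C = T: a = T/(0.85 f'_c b) = 372800/(0.85 × 39.9 × 515) = 21.34 mm.
M_n = T(d − a/2) = 372.8 kN × (305 − 10.67) mm = 109.73 kN·m.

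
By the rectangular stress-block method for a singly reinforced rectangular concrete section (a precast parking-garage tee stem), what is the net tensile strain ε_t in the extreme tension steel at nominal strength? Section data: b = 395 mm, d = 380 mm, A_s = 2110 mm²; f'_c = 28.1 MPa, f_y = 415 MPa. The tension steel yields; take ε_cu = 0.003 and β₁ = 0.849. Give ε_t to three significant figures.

ε_t ≈ 0.00743

a = A_s f_y/(0.85 f'_c b) = 92.81 mm.
β₁ = 0.849, so c = a/β₁ = 92.81/0.849 = 109.32 mm.
From the linear strain diagram with ε_cu = 0.003: ε_t = 0.003 (d − c)/c = 0.003 × (380 − 109.32)/109.32 = 0.00743.
Since ε_t ≥ 0.005, the section is tension-controlled.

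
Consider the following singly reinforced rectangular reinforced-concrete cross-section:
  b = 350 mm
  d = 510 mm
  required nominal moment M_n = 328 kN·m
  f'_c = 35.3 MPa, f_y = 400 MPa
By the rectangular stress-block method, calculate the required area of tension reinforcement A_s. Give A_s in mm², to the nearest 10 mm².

With M_n = 0.85 f'_c a b (d − a/2), solve the quadratic for a:
a = d − √(d² − 2M_n/(0.85 f'_c b)) = 510 − √(510² − 2 × 328×10⁶/(0.85 × 35.3 × 350)) = 65.44 mm.
A_s = 0.85 f'_c a b / f_y = 0.85 × 35.3 × 65.44 × 350 / 400 = 1718.1 mm².

A_s ≈ 1720 mm²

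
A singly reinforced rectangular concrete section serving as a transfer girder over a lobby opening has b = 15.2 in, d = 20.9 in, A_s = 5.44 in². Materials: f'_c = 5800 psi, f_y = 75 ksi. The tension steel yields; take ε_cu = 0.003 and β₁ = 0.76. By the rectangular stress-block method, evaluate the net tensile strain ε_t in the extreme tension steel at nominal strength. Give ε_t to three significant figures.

ε_t ≈ 0.00575

a = A_s f_y/(0.85 f'_c b) = 5.445 in.
β₁ = 0.76, so c = a/β₁ = 5.445/0.76 = 7.164 in.
From the linear strain diagram with ε_cu = 0.003: ε_t = 0.003 (d − c)/c = 0.003 × (20.9 − 7.164)/7.164 = 0.00575.
Since ε_t ≥ 0.005, the section is tension-controlled.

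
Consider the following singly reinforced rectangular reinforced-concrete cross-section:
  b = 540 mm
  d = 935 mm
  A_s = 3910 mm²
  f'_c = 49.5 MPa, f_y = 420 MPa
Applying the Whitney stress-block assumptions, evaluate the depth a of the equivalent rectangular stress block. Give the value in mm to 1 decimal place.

T = A_s f_y = 3910 × 420 = 1642200 N = 1642.2 kN.
Setting C = 0.85 f'_c a b equal to T: a = 1642200/(0.85 × 49.5 × 540) = 72.3 mm.

a ≈ 72.3 mm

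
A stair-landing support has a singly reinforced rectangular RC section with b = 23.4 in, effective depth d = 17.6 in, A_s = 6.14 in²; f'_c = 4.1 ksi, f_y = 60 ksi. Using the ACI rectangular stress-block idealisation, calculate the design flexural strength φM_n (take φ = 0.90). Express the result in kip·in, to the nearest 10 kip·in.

φM_n ≈ 5090 kip·in

T = A_s f_y = 6.14 × 60 = 368.4 kips.
a = T/(0.85 f'_c b) = 368.4/(0.85 × 4.1 × 23.4) = 4.518 in.
M_n = T(d − a/2) = 368.4 × (17.6 − 2.259) = 5651.6 kip·in.
φM_n = 0.90 × 5651.6 = 5086.4 kip·in.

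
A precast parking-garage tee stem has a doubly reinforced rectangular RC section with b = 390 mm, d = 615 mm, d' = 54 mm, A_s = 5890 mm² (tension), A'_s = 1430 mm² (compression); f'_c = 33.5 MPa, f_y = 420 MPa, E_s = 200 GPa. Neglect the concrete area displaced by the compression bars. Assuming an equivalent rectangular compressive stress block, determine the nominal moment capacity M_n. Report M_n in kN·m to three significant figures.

Assume both tension and compression steel yield.
Net tension couple steel: A_s − A'_s = 4460 mm².
a = (A_s − A'_s) f_y / (0.85 f'_c b) = 1873200/(0.85 × 33.5 × 390) = 168.68 mm.
c = a/β₁ = 168.68/0.811 = 207.99 mm; ε'_s = 0.003(c − d')/c = 0.0022 ≥ f_y/E_s = 0.0021, so compression steel does yield.
M_n = (A_s − A'_s) f_y (d − a/2) + A'_s f_y (d − d') = [1873200 × (615 − 84.34) + 600600 × (615 − 54)] × 10⁻⁶ = 994.03 + 336.94 = 1330.97 kN·m.

M_n ≈ 1330 kN·m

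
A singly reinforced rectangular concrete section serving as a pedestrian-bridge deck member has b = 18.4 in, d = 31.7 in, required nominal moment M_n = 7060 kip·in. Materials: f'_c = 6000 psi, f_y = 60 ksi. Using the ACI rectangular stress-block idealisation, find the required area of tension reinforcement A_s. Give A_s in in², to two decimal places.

A_s ≈ 3.86 in²

From M_n = 0.85 f'_c a b (d − a/2):
a = d − √(d² − 2M_n/(0.85 f'_c b)) = 31.7 − √(31.7² − 2 × 7060/(0.85 × 6 × 18.4)) = 2.470 in.
A_s = 0.85 f'_c a b / f_y = 0.85 × 6 × 2.470 × 18.4 / 60 = 3.863 in².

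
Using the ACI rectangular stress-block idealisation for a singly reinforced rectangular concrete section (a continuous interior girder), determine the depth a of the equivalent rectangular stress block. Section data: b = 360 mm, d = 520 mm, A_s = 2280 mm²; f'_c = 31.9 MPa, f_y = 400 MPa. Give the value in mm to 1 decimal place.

a ≈ 93.4 mm

T = A_s f_y = 2280 × 400 = 912000 N = 912 kN.
Setting C = 0.85 f'_c a b equal to T: a = 912000/(0.85 × 31.9 × 360) = 93.4 mm.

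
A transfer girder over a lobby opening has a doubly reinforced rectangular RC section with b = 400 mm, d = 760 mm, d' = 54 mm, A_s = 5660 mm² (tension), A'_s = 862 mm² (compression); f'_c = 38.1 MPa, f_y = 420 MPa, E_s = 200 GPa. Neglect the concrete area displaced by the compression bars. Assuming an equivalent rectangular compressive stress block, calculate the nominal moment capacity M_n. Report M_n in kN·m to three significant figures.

M_n ≈ 1630 kN·m

Assume both tension and compression steel yield.
Net tension couple steel: A_s − A'_s = 4798 mm².
a = (A_s − A'_s) f_y / (0.85 f'_c b) = 2015160/(0.85 × 38.1 × 400) = 155.56 mm.
c = a/β₁ = 155.56/0.778 = 199.95 mm; ε'_s = 0.003(c − d')/c = 0.0022 ≥ f_y/E_s = 0.0021, so compression steel does yield.
M_n = (A_s − A'_s) f_y (d − a/2) + A'_s f_y (d − d') = [2015160 × (760 − 77.78) + 362040 × (760 − 54)] × 10⁻⁶ = 1374.78 + 255.60 = 1630.38 kN·m.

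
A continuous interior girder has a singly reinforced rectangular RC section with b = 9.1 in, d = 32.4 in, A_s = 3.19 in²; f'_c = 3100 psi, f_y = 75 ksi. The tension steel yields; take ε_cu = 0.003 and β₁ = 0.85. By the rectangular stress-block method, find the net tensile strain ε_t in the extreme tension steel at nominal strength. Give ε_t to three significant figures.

a = A_s f_y/(0.85 f'_c b) = 9.978 in.
β₁ = 0.85, so c = a/β₁ = 9.978/0.85 = 11.739 in.
From the linear strain diagram with ε_cu = 0.003: ε_t = 0.003 (d − c)/c = 0.003 × (32.4 − 11.739)/11.739 = 0.00528.
Since ε_t ≥ 0.005, the section is tension-controlled.

ε_t ≈ 0.00528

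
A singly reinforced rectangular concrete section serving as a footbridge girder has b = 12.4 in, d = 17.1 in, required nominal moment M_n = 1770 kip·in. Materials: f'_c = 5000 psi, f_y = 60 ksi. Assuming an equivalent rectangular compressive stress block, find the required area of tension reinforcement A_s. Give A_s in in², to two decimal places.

From M_n = 0.85 f'_c a b (d − a/2):
a = d − √(d² − 2M_n/(0.85 f'_c b)) = 17.1 − √(17.1² − 2 × 1770/(0.85 × 5 × 12.4)) = 2.092 in.
A_s = 0.85 f'_c a b / f_y = 0.85 × 5 × 2.092 × 12.4 / 60 = 1.837 in².

A_s ≈ 1.84 in²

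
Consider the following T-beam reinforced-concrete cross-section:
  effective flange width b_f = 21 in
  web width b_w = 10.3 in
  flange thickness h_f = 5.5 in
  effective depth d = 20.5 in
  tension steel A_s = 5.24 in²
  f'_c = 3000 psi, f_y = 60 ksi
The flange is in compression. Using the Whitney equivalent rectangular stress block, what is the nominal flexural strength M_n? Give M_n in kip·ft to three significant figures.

M_n ≈ 460 kip·ft

Tension: T = A_s f_y = 5.24 × 60 = 314.4 kips.
Try a within the flange: a = T/(0.85 f'_c b_f) = 314.4/(0.85 × 3 × 21) = 5.871 in.
a = 5.871 > h_f = 5.5 in: the block extends into the web. Split into flange-overhang and web parts.
C_f = 0.85 f'_c (b_f − b_w) h_f = 0.85 × 3 × (21 − 10.3) × 5.5 = 150.1 kips.
Remaining web compression depth: a_w = (T − C_f)/(0.85 f'_c b_w) = (314.4 − 150.1)/(0.85 × 3 × 10.3) = 6.255 in.
M_n = C_f(d − h_f/2) + (T − C_f)(d − a_w/2) = 150.1 × (20.5 − 2.75) + 164.3 × (20.5 − 3.1275) = 2664.3 + 2854.3 = 5518.6 kip·in.
M_n = 5518.6/12 = 459.88 kip·ft.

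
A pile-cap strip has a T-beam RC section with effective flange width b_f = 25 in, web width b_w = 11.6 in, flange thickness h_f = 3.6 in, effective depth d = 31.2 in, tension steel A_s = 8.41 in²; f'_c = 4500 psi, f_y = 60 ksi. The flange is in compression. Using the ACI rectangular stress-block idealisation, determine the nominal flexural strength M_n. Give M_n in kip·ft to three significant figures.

M_n ≈ 1190 kip·ft

Tension: T = A_s f_y = 8.41 × 60 = 504.6 kips.
Try a within the flange: a = T/(0.85 f'_c b_f) = 504.6/(0.85 × 4.5 × 25) = 5.277 in.
a = 5.277 > h_f = 3.6 in: the block extends into the web. Split into flange-overhang and web parts.
C_f = 0.85 f'_c (b_f − b_w) h_f = 0.85 × 4.5 × (25 − 11.6) × 3.6 = 184.5 kips.
Remaining web compression depth: a_w = (T − C_f)/(0.85 f'_c b_w) = (504.6 − 184.5)/(0.85 × 4.5 × 11.6) = 7.214 in.
M_n = C_f(d − h_f/2) + (T − C_f)(d − a_w/2) = 184.5 × (31.2 − 1.8) + 320.1 × (31.2 − 3.607) = 5424.3 + 8832.5 = 14256.8 kip·in.
M_n = 14256.8/12 = 1188.07 kip·ft.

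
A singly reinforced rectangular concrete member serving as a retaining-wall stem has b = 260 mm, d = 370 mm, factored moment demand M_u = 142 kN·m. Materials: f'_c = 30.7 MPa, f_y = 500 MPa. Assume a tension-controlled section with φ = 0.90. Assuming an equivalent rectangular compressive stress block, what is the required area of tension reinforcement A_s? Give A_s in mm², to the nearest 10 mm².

A_s ≈ 940 mm²

M_n = M_u/φ = 142/0.90 = 157.778 kN·m.
With M_n = 0.85 f'_c a b (d − a/2), solve the quadratic for a:
a = d − √(d² − 2M_n/(0.85 f'_c b)) = 370 − √(370² − 2 × 157.778×10⁶/(0.85 × 30.7 × 260)) = 69.35 mm.
A_s = 0.85 f'_c a b / f_y = 0.85 × 30.7 × 69.35 × 260 / 500 = 941.0 mm².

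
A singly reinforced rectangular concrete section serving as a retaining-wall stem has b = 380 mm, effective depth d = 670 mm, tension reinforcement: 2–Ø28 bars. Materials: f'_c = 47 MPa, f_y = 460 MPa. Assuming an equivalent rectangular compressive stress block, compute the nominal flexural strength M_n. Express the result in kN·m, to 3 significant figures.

A_s = 2 × 616 = 1232 mm².
T = A_s f_y = 1232 × 460 = 566720 N = 566.72 kN.
From C = T: a = T/(0.85 f'_c b) = 566720/(0.85 × 47 × 380) = 37.33 mm.
M_n = T(d − a/2) = 566.72 kN × (670 − 18.665) mm = 369.12 kN·m.

M_n ≈ 369 kN·m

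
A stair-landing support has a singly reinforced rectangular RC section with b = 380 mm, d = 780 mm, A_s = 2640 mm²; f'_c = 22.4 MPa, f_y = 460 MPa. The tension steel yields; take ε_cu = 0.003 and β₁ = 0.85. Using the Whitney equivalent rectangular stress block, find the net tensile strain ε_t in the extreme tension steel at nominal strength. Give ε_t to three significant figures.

a = A_s f_y/(0.85 f'_c b) = 167.85 mm.
β₁ = 0.85, so c = a/β₁ = 167.85/0.85 = 197.47 mm.
From the linear strain diagram with ε_cu = 0.003: ε_t = 0.003 (d − c)/c = 0.003 × (780 − 197.47)/197.47 = 0.00885.
Since ε_t ≥ 0.005, the section is tension-controlled.

ε_t ≈ 0.00885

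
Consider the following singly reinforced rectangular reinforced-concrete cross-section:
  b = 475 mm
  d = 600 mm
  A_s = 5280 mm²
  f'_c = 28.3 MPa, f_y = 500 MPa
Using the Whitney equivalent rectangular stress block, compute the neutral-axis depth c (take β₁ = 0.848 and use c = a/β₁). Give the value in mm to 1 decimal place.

T = A_s f_y = 5280 × 500 = 2640000 N = 2640 kN.
Setting C = 0.85 f'_c a b equal to T: a = 2640000/(0.85 × 28.3 × 475) = 231.049 mm.
With β₁ = 0.848, c = a/β₁ = 231.049/0.848 = 272.5 mm.

c ≈ 272.5 mm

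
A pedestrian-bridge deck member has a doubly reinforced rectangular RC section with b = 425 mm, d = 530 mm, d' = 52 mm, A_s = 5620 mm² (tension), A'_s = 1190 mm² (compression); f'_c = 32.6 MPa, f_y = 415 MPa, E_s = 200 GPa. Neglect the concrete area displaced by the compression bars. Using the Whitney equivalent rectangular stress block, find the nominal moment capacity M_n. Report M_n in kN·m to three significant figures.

M_n ≈ 1070 kN·m

Assume both tension and compression steel yield.
Net tension couple steel: A_s − A'_s = 4430 mm².
a = (A_s − A'_s) f_y / (0.85 f'_c b) = 1838450/(0.85 × 32.6 × 425) = 156.11 mm.
c = a/β₁ = 156.11/0.817 = 191.08 mm; ε'_s = 0.003(c − d')/c = 0.0022 ≥ f_y/E_s = 0.0021, so compression steel does yield.
M_n = (A_s − A'_s) f_y (d − a/2) + A'_s f_y (d − d') = [1838450 × (530 − 78.055) + 493850 × (530 − 52)] × 10⁻⁶ = 830.88 + 236.06 = 1066.94 kN·m.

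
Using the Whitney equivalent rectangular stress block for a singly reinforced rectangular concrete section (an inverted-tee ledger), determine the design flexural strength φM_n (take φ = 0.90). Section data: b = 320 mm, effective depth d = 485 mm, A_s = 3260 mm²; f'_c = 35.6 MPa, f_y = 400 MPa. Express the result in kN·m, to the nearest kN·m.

φM_n ≈ 490 kN·m

T = A_s f_y = 3260 × 400 = 1304000 N = 1304 kN.
From C = T: a = T/(0.85 f'_c b) = 1304000/(0.85 × 35.6 × 320) = 134.67 mm.
M_n = T(d − a/2) = 1304 kN × (485 − 67.335) mm = 544.64 kN·m.
φM_n = 0.90 × 544.64 = 490.18 kN·m.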